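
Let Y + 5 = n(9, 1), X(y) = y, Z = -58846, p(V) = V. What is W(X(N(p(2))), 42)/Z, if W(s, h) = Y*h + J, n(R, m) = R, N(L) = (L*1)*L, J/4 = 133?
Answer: -350/29423 ≈ -0.011895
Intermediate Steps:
J = 532 (J = 4*133 = 532)
N(L) = L² (N(L) = L*L = L²)
Y = 4 (Y = -5 + 9 = 4)
W(s, h) = 532 + 4*h (W(s, h) = 4*h + 532 = 532 + 4*h)
W(X(N(p(2))), 42)/Z = (532 + 4*42)/(-58846) = (532 + 168)*(-1/58846) = 700*(-1/58846) = -350/29423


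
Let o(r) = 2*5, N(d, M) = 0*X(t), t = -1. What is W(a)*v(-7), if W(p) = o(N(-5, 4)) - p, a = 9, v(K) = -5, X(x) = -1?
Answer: -5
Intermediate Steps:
N(d, M) = 0 (N(d, M) = 0*(-1) = 0)
o(r) = 10
W(p) = 10 - p
W(a)*v(-7) = (10 - 1*9)*(-5) = (10 - 9)*(-5) = 1*(-5) = -5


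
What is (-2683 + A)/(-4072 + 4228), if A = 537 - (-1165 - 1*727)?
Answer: -127/78 ≈ -1.6282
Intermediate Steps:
A = 2429 (A = 537 - (-1165 - 727) = 537 - 1*(-1892) = 537 + 1892 = 2429)
(-2683 + A)/(-4072 + 4228) = (-2683 + 2429)/(-4072 + 4228) = -254/156 = -254*1/156 = -127/78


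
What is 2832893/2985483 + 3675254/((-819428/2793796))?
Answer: -7663667050707693917/611597090931 ≈ -1.2531e+7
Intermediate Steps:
2832893/2985483 + 3675254/((-819428/2793796)) = 2832893*(1/2985483) + 3675254/((-819428*1/2793796)) = 2832893/2985483 + 3675254/(-204857/698449) = 2832893/2985483 + 3675254*(-698449/204857) = 2832893/2985483 - 2566977481046/204857 = -7663667050707693917/611597090931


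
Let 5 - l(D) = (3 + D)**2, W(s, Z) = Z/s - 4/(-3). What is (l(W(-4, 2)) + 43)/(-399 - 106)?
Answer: -1199/18180 ≈ -0.065952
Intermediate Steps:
W(s, Z) = 4/3 + Z/s (W(s, Z) = Z/s - 4*(-1/3) = Z/s + 4/3 = 4/3 + Z/s)
l(D) = 5 - (3 + D)**2
(l(W(-4, 2)) + 43)/(-399 - 106) = ((5 - (3 + (4/3 + 2/(-4)))**2) + 43)/(-399 - 106) = ((5 - (3 + (4/3 + 2*(-1/4)))**2) + 43)/(-505) = ((5 - (3 + (4/3 - 1/2))**2) + 43)*(-1/505) = ((5 - (3 + 5/6)**2) + 43)*(-1/505) = ((5 - (23/6)**2) + 43)*(-1/505) = ((5 - 1*529/36) + 43)*(-1/505) = ((5 - 529/36) + 43)*(-1/505) = (-349/36 + 43)*(-1/505) = (1199/36)*(-1/505) = -1199/18180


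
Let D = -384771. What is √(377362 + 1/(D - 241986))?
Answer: √148236977476857981/626757 ≈ 614.30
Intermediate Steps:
√(377362 + 1/(D - 241986)) = √(377362 + 1/(-384771 - 241986)) = √(377362 + 1/(-626757)) = √(377362 - 1/626757) = √(236514275033/626757) = √148236977476857981/626757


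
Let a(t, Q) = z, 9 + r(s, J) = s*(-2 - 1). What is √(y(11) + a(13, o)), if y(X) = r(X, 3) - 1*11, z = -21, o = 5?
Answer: I*√74 ≈ 8.6023*I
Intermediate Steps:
r(s, J) = -9 - 3*s (r(s, J) = -9 + s*(-2 - 1) = -9 + s*(-3) = -9 - 3*s)
a(t, Q) = -21
y(X) = -20 - 3*X (y(X) = (-9 - 3*X) - 1*11 = (-9 - 3*X) - 11 = -20 - 3*X)
√(y(11) + a(13, o)) = √((-20 - 3*11) - 21) = √((-20 - 33) - 21) = √(-53 - 21) = √(-74) = I*√74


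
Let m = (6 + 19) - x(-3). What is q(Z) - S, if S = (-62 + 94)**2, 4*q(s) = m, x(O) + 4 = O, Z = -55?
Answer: -1016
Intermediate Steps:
x(O) = -4 + O
m = 32 (m = (6 + 19) - (-4 - 3) = 25 - 1*(-7) = 25 + 7 = 32)
q(s) = 8 (q(s) = (1/4)*32 = 8)
S = 1024 (S = 32**2 = 1024)
q(Z) - S = 8 - 1*1024 = 8 - 1024 = -1016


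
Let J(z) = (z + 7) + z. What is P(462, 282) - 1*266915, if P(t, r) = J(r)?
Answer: -266344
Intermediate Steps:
J(z) = 7 + 2*z (J(z) = (7 + z) + z = 7 + 2*z)
P(t, r) = 7 + 2*r
P(462, 282) - 1*266915 = (7 + 2*282) - 1*266915 = (7 + 564) - 266915 = 571 - 266915 = -266344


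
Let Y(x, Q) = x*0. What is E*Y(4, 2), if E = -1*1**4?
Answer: 0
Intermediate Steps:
Y(x, Q) = 0
E = -1 (E = -1*1 = -1)
E*Y(4, 2) = -1*0 = 0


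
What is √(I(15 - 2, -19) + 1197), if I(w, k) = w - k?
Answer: √1229 ≈ 35.057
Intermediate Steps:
√(I(15 - 2, -19) + 1197) = √(((15 - 2) - 1*(-19)) + 1197) = √((13 + 19) + 1197) = √(32 + 1197) = √1229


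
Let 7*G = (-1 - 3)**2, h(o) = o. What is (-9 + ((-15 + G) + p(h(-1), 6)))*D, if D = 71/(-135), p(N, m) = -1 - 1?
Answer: 11786/945 ≈ 12.472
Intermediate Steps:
p(N, m) = -2
G = 16/7 (G = (-1 - 3)**2/7 = (1/7)*(-4)**2 = (1/7)*16 = 16/7 ≈ 2.2857)
D = -71/135 (D = 71*(-1/135) = -71/135 ≈ -0.52593)
(-9 + ((-15 + G) + p(h(-1), 6)))*D = (-9 + ((-15 + 16/7) - 2))*(-71/135) = (-9 + (-89/7 - 2))*(-71/135) = (-9 - 103/7)*(-71/135) = -166/7*(-71/135) = 11786/945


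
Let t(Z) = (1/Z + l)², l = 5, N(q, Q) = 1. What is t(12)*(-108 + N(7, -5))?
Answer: -398147/144 ≈ -2764.9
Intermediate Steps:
t(Z) = (5 + 1/Z)² (t(Z) = (1/Z + 5)² = (5 + 1/Z)²)
t(12)*(-108 + N(7, -5)) = ((1 + 5*12)²/12²)*(-108 + 1) = ((1 + 60)²/144)*(-107) = ((1/144)*61²)*(-107) = ((1/144)*3721)*(-107) = (3721/144)*(-107) = -398147/144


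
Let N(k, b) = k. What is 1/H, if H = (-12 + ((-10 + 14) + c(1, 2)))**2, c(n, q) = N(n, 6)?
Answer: 1/49 ≈ 0.020408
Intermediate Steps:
c(n, q) = n
H = 49 (H = (-12 + ((-10 + 14) + 1))**2 = (-12 + (4 + 1))**2 = (-12 + 5)**2 = (-7)**2 = 49)
1/H = 1/49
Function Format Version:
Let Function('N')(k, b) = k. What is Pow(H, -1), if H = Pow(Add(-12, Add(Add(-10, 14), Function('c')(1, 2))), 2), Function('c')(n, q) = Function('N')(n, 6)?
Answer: Rational(1, 49) ≈ 0.020408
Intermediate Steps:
Function('c')(n, q) = n
H = 49 (H = Pow(Add(-12, Add(Add(-10, 14), 1)), 2) = Pow(Add(-12, Add(4, 1)), 2) = Pow(Add(-12, 5), 2) = Pow(-7, 2) = 49)
Pow(H, -1) = Pow(49, -1) = Rational(1, 49)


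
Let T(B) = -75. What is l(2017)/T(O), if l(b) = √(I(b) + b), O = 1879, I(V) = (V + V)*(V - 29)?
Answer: -√8021609/75 ≈ -37.763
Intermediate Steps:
I(V) = 2*V*(-29 + V) (I(V) = (2*V)*(-29 + V) = 2*V*(-29 + V))
l(b) = √(b + 2*b*(-29 + b)) (l(b) = √(2*b*(-29 + b) + b) = √(b + 2*b*(-29 + b)))
l(2017)/T(O) = √(2017*(-57 + 2*2017))/(-75) = √(2017*(-57 + 4034))*(-1/75) = √(2017*3977)*(-1/75) = √8021609*(-1/75) = -√8021609/75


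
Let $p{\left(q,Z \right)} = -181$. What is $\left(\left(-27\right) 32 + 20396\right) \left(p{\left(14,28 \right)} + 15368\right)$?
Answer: $296632484$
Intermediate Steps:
$\left(\left(-27\right) 32 + 20396\right) \left(p{\left(14,28 \right)} + 15368\right) = \left(\left(-27\right) 32 + 20396\right) \left(-181 + 15368\right) = \left(-864 + 20396\right) 15187 = 19532 \cdot 15187 = 296632484$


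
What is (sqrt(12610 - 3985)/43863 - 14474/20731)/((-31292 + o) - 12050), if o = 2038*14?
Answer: 7237/153513055 - sqrt(345)/129922206 ≈ 4.7000e-5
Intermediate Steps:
o = 28532
(sqrt(12610 - 3985)/43863 - 14474/20731)/((-31292 + o) - 12050) = (sqrt(12610 - 3985)/43863 - 14474/20731)/((-31292 + 28532) - 12050) = (sqrt(8625)*(1/43863) - 14474*1/20731)/(-2760 - 12050) = ((5*sqrt(345))*(1/43863) - 14474/20731)/(-14810) = (5*sqrt(345)/43863 - 14474/20731)*(-1/14810) = (-14474/20731 + 5*sqrt(345)/43863)*(-1/14810) = 7237/153513055 - sqrt(345)/129922206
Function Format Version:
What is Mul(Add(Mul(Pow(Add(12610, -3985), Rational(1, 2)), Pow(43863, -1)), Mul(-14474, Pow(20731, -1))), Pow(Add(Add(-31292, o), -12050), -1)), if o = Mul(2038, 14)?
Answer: Add(Rational(7237, 153513055), Mul(Rational(-1, 129922206), Pow(345, Rational(1, 2)))) ≈ 4.7000e-5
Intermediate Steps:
o = 28532
Mul(Add(Mul(Pow(Add(12610, -3985), Rational(1, 2)), Pow(43863, -1)), Mul(-14474, Pow(20731, -1))), Pow(Add(Add(-31292, o), -12050), -1)) = Mul(Add(Mul(Pow(Add(12610, -3985), Rational(1, 2)), Pow(43863, -1)), Mul(-14474, Pow(20731, -1))), Pow(Add(Add(-31292, 28532), -12050), -1)) = Mul(Add(Mul(Pow(8625, Rational(1, 2)), Rational(1, 43863)), Mul(-14474, Rational(1, 20731))), Pow(Add(-2760, -12050), -1)) = Mul(Add(Mul(Mul(5, Pow(345, Rational(1, 2))), Rational(1, 43863)), Rational(-14474, 20731)), Pow(-14810, -1)) = Mul(Add(Mul(Rational(5, 43863), Pow(345, Rational(1, 2))), Rational(-14474, 20731)), Rational(-1, 14810)) = Mul(Add(Rational(-14474, 20731), Mul(Rational(5, 43863), Pow(345, Rational(1, 2)))), Rational(-1, 14810)) = Add(Rational(7237, 153513055), Mul(Rational(-1, 129922206), Pow(345, Rational(1, 2))))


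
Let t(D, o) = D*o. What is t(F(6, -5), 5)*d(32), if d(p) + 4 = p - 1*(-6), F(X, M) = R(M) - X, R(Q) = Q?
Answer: -1870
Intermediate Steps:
F(X, M) = M - X
d(p) = 2 + p (d(p) = -4 + (p - 1*(-6)) = -4 + (p + 6) = -4 + (6 + p) = 2 + p)
t(F(6, -5), 5)*d(32) = ((-5 - 1*6)*5)*(2 + 32) = ((-5 - 6)*5)*34 = -11*5*34 = -55*34 = -1870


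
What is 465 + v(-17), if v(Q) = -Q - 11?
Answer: 471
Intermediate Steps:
v(Q) = -11 - Q
465 + v(-17) = 465 + (-11 - 1*(-17)) = 465 + (-11 + 17) = 465 + 6 = 471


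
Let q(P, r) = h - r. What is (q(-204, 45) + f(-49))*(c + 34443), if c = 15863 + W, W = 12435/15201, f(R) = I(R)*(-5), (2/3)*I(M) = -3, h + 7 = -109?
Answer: -70608587219/10134 ≈ -6.9675e+6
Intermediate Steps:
h = -116 (h = -7 - 109 = -116)
I(M) = -9/2 (I(M) = (3/2)*(-3) = -9/2)
q(P, r) = -116 - r
f(R) = 45/2 (f(R) = -9/2*(-5) = 45/2)
W = 4145/5067 (W = 12435*(1/15201) = 4145/5067 ≈ 0.81804)
c = 80381966/5067 (c = 15863 + 4145/5067 = 80381966/5067 ≈ 15864.)
(q(-204, 45) + f(-49))*(c + 34443) = ((-116 - 1*45) + 45/2)*(80381966/5067 + 34443) = ((-116 - 45) + 45/2)*(254904647/5067) = (-161 + 45/2)*(254904647/5067) = -277/2*254904647/5067 = -70608587219/10134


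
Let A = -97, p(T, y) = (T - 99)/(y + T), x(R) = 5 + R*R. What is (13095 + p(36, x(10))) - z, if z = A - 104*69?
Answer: 957275/47 ≈ 20368.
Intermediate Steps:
x(R) = 5 + R²
p(T, y) = (-99 + T)/(T + y)
z = -7273 (z = -97 - 104*69 = -97 - 7176 = -7273)
(13095 + p(36, x(10))) - z = (13095 + (-99 + 36)/(36 + (5 + 10²))) - 1*(-7273) = (13095 - 63/(36 + (5 + 100))) + 7273 = (13095 - 63/(36 + 105)) + 7273 = (13095 - 63/141) + 7273 = (13095 + (1/141)*(-63)) + 7273 = (13095 - 21/47) + 7273 = 615444/47 + 7273 = 957275/47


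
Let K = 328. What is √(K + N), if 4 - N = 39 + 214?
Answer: √79 ≈ 8.8882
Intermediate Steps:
N = -249 (N = 4 - (39 + 214) = 4 - 1*253 = 4 - 253 = -249)
√(K + N) = √(328 - 249) = √79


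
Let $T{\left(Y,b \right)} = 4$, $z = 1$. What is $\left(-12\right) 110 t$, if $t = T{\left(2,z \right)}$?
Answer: $-5280$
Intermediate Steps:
$t = 4$
$\left(-12\right) 110 t = \left(-12\right) 110 \cdot 4 = \left(-1320\right) 4 = -5280$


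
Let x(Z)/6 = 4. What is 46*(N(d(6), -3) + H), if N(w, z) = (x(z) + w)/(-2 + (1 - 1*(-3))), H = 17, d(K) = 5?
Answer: 1449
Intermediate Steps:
x(Z) = 24 (x(Z) = 6*4 = 24)
N(w, z) = 12 + w/2 (N(w, z) = (24 + w)/(-2 + (1 - 1*(-3))) = (24 + w)/(-2 + (1 + 3)) = (24 + w)/(-2 + 4) = (24 + w)/2 = (24 + w)*(½) = 12 + w/2)
46*(N(d(6), -3) + H) = 46*((12 + (½)*5) + 17) = 46*((12 + 5/2) + 17) = 46*(29/2 + 17) = 46*(63/2) = 1449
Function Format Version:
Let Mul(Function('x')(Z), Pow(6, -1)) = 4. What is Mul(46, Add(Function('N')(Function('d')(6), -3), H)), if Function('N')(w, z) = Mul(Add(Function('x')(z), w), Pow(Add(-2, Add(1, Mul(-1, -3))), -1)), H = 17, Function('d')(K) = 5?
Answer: 1449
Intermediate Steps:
Function('x')(Z) = 24 (Function('x')(Z) = Mul(6, 4) = 24)
Function('N')(w, z) = Add(12, Mul(Rational(1, 2), w)) (Function('N')(w, z) = Mul(Add(24, w), Pow(Add(-2, Add(1, Mul(-1, -3))), -1)) = Mul(Add(24, w), Pow(Add(-2, Add(1, 3)), -1)) = Mul(Add(24, w), Pow(Add(-2, 4), -1)) = Mul(Add(24, w), Pow(2, -1)) = Mul(Add(24, w), Rational(1, 2)) = Add(12, Mul(Rational(1, 2), w)))
Mul(46, Add(Function('N')(Function('d')(6), -3), H)) = Mul(46, Add(Add(12, Mul(Rational(1, 2), 5)), 17)) = Mul(46, Add(Add(12, Rational(5, 2)), 17)) = Mul(46, Add(Rational(29, 2), 17)) = Mul(46, Rational(63, 2)) = 1449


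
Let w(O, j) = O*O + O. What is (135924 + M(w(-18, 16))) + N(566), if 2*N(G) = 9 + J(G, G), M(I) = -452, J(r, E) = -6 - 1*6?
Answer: 270941/2 ≈ 1.3547e+5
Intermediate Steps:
J(r, E) = -12 (J(r, E) = -6 - 6 = -12)
w(O, j) = O + O**2 (w(O, j) = O**2 + O = O + O**2)
N(G) = -3/2 (N(G) = (9 - 12)/2 = (1/2)*(-3) = -3/2)
(135924 + M(w(-18, 16))) + N(566) = (135924 - 452) - 3/2 = 135472 - 3/2 = 270941/2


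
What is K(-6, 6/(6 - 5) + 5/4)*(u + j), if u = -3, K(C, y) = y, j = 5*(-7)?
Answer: -551/2 ≈ -275.50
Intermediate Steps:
j = -35
K(-6, 6/(6 - 5) + 5/4)*(u + j) = (6/(6 - 5) + 5/4)*(-3 - 35) = (6/1 + 5*(¼))*(-38) = (6*1 + 5/4)*(-38) = (6 + 5/4)*(-38) = (29/4)*(-38) = -551/2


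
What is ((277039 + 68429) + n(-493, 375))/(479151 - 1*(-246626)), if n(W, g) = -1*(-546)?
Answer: 346014/725777 ≈ 0.47675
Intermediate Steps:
n(W, g) = 546
((277039 + 68429) + n(-493, 375))/(479151 - 1*(-246626)) = ((277039 + 68429) + 546)/(479151 - 1*(-246626)) = (345468 + 546)/(479151 + 246626) = 346014/725777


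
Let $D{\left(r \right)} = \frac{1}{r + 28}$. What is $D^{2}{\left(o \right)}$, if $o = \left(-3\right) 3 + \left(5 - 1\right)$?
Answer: $\frac{1}{529} \approx 0.0018904$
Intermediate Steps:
$o = -5$ ($o = -9 + 4 = -5$)
$D{\left(r \right)} = \frac{1}{28 + r}$
$D^{2}{\left(o \right)} = \left(\frac{1}{28 - 5}\right)^{2} = \left(\frac{1}{23}\right)^{2} = \frac{1}{529}$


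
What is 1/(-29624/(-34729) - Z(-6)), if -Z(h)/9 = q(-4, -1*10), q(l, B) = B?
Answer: -34729/3095986 ≈ -0.011217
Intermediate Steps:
Z(h) = 90 (Z(h) = -(-9)*10 = -9*(-10) = 90)
1/(-29624/(-34729) - Z(-6)) = 1/(-29624/(-34729) - 1*90) = 1/(-29624*(-1/34729) - 90) = 1/(29624/34729 - 90) = 1/(-3095986/34729) = -34729/3095986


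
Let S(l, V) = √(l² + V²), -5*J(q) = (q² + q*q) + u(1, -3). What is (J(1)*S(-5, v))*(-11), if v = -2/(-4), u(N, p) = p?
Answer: -11*√101/10 ≈ -11.055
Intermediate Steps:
v = ½ (v = -2*(-¼) = ½ ≈ 0.50000)
J(q) = ⅗ - 2*q²/5 (J(q) = -((q² + q*q) - 3)/5 = -((q² + q²) - 3)/5 = -(2*q² - 3)/5 = -(-3 + 2*q²)/5 = ⅗ - 2*q²/5)
S(l, V) = √(V² + l²)
(J(1)*S(-5, v))*(-11) = ((⅗ - ⅖*1²)*√((½)² + (-5)²))*(-11) = ((⅗ - ⅖*1)*√(¼ + 25))*(-11) = ((⅗ - ⅖)*√(101/4))*(-11) = ((√101/2)/5)*(-11) = (√101/10)*(-11) = -11*√101/10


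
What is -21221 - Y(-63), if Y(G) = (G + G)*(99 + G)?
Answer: -16685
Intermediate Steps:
Y(G) = 2*G*(99 + G) (Y(G) = (2*G)*(99 + G) = 2*G*(99 + G))
-21221 - Y(-63) = -21221 - 2*(-63)*(99 - 63) = -21221 - 2*(-63)*36 = -21221 - 1*(-4536) = -21221 + 4536 = -16685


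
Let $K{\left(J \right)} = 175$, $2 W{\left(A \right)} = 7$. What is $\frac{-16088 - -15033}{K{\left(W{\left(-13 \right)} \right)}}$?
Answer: $- \frac{211}{35} \approx -6.0286$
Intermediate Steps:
$W{\left(A \right)} = \frac{7}{2}$ ($W{\left(A \right)} = \frac{1}{2} \cdot 7 = \frac{7}{2}$)
$\frac{-16088 - -15033}{K{\left(W{\left(-13 \right)} \right)}} = \frac{-16088 - -15033}{175} = \left(-16088 + 15033\right) \frac{1}{175} = \left(-1055\right) \frac{1}{175} = - \frac{211}{35}$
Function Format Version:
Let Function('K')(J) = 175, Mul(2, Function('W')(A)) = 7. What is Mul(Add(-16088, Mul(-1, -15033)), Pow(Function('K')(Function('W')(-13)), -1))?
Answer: Rational(-211, 35) ≈ -6.0286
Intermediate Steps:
Function('W')(A) = Rational(7, 2) (Function('W')(A) = Mul(Rational(1, 2), 7) = Rational(7, 2))
Mul(Add(-16088, Mul(-1, -15033)), Pow(Function('K')(Function('W')(-13)), -1)) = Mul(Add(-16088, Mul(-1, -15033)), Pow(175, -1)) = Mul(Add(-16088, 15033), Rational(1, 175)) = Mul(-1055, Rational(1, 175)) = Rational(-211, 35)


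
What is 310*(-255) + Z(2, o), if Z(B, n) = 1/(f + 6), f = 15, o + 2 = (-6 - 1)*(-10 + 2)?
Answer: -1660049/21 ≈ -79050.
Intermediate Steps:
o = 54 (o = -2 + (-6 - 1)*(-10 + 2) = -2 - 7*(-8) = -2 + 56 = 54)
Z(B, n) = 1/21 (Z(B, n) = 1/(15 + 6) = 1/21)
310*(-255) + Z(2, o) = 310*(-255) + 1/21 = -79050 + 1/21 = -1660049/21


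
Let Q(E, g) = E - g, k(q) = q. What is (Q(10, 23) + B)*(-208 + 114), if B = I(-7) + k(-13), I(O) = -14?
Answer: 3760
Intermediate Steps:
B = -27 (B = -14 - 13 = -27)
(Q(10, 23) + B)*(-208 + 114) = ((10 - 1*23) - 27)*(-208 + 114) = ((10 - 23) - 27)*(-94) = (-13 - 27)*(-94) = -40*(-94) = 3760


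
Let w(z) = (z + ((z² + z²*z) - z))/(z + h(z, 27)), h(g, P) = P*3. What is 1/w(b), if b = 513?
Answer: 11/2504979 ≈ 4.3913e-6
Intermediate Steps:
h(g, P) = 3*P
w(z) = (z² + z³)/(81 + z) (w(z) = (z + ((z² + z²*z) - z))/(z + 3*27) = (z + ((z² + z³) - z))/(z + 81) = (z + (z² + z³ - z))/(81 + z) = (z² + z³)/(81 + z))
1/w(b) = 1/(513²*(1 + 513)/(81 + 513)) = 1/(263169*514/594) = 1/(263169*(1/594)*514) = 1/(2504979/11) = 11/2504979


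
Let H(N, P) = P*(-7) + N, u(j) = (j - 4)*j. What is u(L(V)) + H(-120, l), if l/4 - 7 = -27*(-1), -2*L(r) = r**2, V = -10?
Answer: 1628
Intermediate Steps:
L(r) = -r**2/2
u(j) = j*(-4 + j) (u(j) = (-4 + j)*j = j*(-4 + j))
l = 136 (l = 28 + 4*(-27*(-1)) = 28 + 4*27 = 28 + 108 = 136)
H(N, P) = N - 7*P (H(N, P) = -7*P + N = N - 7*P)
u(L(V)) + H(-120, l) = (-1/2*(-10)**2)*(-4 - 1/2*(-10)**2) + (-120 - 7*136) = (-1/2*100)*(-4 - 1/2*100) + (-120 - 952) = -50*(-4 - 50) - 1072 = -50*(-54) - 1072 = 2700 - 1072 = 1628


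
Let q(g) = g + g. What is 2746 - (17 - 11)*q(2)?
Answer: 2722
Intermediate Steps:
q(g) = 2*g
2746 - (17 - 11)*q(2) = 2746 - (17 - 11)*2*2 = 2746 - 6*4 = 2746 - 1*24 = 2746 - 24 = 2722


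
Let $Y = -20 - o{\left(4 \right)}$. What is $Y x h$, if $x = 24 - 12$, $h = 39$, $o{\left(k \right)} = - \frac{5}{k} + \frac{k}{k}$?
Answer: $-9243$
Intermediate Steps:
$o{\left(k \right)} = 1 - \frac{5}{k}$ ($o{\left(k \right)} = - \frac{5}{k} + 1 = 1 - \frac{5}{k}$)
$Y = - \frac{79}{4}$ ($Y = -20 - \frac{-5 + 4}{4} = -20 - \frac{1}{4} \left(-1\right) = -20 - - \frac{1}{4} = -20 + \frac{1}{4} = - \frac{79}{4} \approx -19.75$)
$x = 12$ ($x = 24 - 12 = 12$)
$Y x h = \left(- \frac{79}{4}\right) 12 \cdot 39 = \left(-237\right) 39 = -9243$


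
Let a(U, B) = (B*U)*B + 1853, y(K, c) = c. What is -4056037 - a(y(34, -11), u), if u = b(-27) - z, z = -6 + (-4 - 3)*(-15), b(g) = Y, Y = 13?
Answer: -3976534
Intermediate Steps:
b(g) = 13
z = 99 (z = -6 - 7*(-15) = -6 + 105 = 99)
u = -86 (u = 13 - 1*99 = 13 - 99 = -86)
a(U, B) = 1853 + U*B**2 (a(U, B) = U*B**2 + 1853 = 1853 + U*B**2)
-4056037 - a(y(34, -11), u) = -4056037 - (1853 - 11*(-86)**2) = -4056037 - (1853 - 11*7396) = -4056037 - (1853 - 81356) = -4056037 - 1*(-79503) = -4056037 + 79503 = -3976534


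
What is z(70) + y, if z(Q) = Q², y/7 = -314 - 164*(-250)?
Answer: 289702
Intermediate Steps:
y = 284802 (y = 7*(-314 - 164*(-250)) = 7*(-314 + 41000) = 7*40686 = 284802)
z(70) + y = 70² + 284802 = 4900 + 284802 = 289702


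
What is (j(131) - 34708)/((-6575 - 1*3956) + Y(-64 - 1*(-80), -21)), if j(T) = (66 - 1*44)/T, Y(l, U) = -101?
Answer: 2273363/696396 ≈ 3.2645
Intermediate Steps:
j(T) = 22/T (j(T) = (66 - 44)/T = 22/T)
(j(131) - 34708)/((-6575 - 1*3956) + Y(-64 - 1*(-80), -21)) = (22/131 - 34708)/((-6575 - 1*3956) - 101) = (22*(1/131) - 34708)/((-6575 - 3956) - 101) = (22/131 - 34708)/(-10531 - 101) = -4546726/131/(-10632) = -4546726/131*(-1/10632) = 2273363/696396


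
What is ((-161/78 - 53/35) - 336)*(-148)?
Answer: 68601626/1365 ≈ 50258.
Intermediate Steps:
((-161/78 - 53/35) - 336)*(-148) = (-9769/2730 - 336)*(-148) = -927049/2730*(-148) = 68601626/1365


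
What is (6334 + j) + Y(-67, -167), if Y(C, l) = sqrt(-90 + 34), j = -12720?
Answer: -6386 + 2*I*sqrt(14) ≈ -6386.0 + 7.4833*I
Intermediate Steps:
Y(C, l) = 2*I*sqrt(14) (Y(C, l) = sqrt(-56) = 2*I*sqrt(14))
(6334 + j) + Y(-67, -167) = (6334 - 12720) + 2*I*sqrt(14) = -6386 + 2*I*sqrt(14)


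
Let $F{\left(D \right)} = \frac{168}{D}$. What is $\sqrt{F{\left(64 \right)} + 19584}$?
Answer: $\frac{\sqrt{313386}}{4} \approx 139.95$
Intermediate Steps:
$\sqrt{F{\left(64 \right)} + 19584} = \sqrt{\frac{168}{64} + 19584} = \sqrt{168 \cdot \frac{1}{64} + 19584} = \sqrt{\frac{21}{8} + 19584} = \sqrt{\frac{156693}{8}} = \frac{\sqrt{313386}}{4}$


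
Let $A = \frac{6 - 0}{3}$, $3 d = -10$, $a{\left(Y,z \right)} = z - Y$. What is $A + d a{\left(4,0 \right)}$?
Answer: $\frac{46}{3} \approx 15.333$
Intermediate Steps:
$d = - \frac{10}{3}$ ($d = \frac{1}{3} \left(-10\right) = - \frac{10}{3} \approx -3.3333$)
$A = 2$ ($A = \left(6 + 0\right) \frac{1}{3} = 6 \cdot \frac{1}{3} = 2$)
$A + d a{\left(4,0 \right)} = 2 - \frac{10 \left(0 - 4\right)}{3} = 2 - - \frac{40}{3} = 2 + \frac{40}{3} = \frac{46}{3}$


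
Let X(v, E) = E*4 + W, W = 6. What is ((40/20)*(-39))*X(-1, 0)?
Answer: -468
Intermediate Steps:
X(v, E) = 6 + 4*E (X(v, E) = E*4 + 6 = 4*E + 6 = 6 + 4*E)
((40/20)*(-39))*X(-1, 0) = ((40/20)*(-39))*(6 + 4*0) = ((40*(1/20))*(-39))*(6 + 0) = (2*(-39))*6 = -78*6 = -468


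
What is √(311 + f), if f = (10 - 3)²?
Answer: 6*√10 ≈ 18.974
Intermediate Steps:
f = 49 (f = 7² = 49)
√(311 + f) = √(311 + 49) = √360 = 6*√10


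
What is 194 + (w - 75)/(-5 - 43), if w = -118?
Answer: 9505/48 ≈ 198.02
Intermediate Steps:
194 + (w - 75)/(-5 - 43) = 194 + (-118 - 75)/(-5 - 43) = 194 - 193/(-48) = 194 - 193*(-1/48) = 194 + 193/48 = 9505/48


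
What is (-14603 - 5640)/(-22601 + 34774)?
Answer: -20243/12173 ≈ -1.6629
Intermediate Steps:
(-14603 - 5640)/(-22601 + 34774) = -20243/12173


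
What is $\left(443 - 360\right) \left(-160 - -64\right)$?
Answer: $-7968$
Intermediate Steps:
$\left(443 - 360\right) \left(-160 - -64\right) = 83 \left(-160 + 64\right) = 83 \left(-96\right) = -7968$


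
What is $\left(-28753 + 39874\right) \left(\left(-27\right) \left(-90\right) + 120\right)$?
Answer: $28358550$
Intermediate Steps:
$\left(-28753 + 39874\right) \left(\left(-27\right) \left(-90\right) + 120\right) = 11121 \left(2430 + 120\right) = 11121 \cdot 2550 = 28358550$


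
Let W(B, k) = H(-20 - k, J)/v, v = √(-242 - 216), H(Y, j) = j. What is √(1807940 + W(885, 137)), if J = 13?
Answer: √(379240726160 - 5954*I*√458)/458 ≈ 1344.6 - 0.00022589*I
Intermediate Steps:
v = I*√458 (v = √(-458) = I*√458 ≈ 21.401*I)
W(B, k) = -13*I*√458/458 (W(B, k) = 13/((I*√458)) = 13*(-I*√458/458) = -13*I*√458/458)
√(1807940 + W(885, 137)) = √(1807940 - 13*I*√458/458)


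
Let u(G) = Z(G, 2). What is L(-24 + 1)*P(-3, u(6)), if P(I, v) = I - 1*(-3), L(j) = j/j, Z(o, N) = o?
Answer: 0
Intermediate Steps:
L(j) = 1
u(G) = G
P(I, v) = 3 + I (P(I, v) = I + 3 = 3 + I)
L(-24 + 1)*P(-3, u(6)) = 1*(3 - 3) = 1*0 = 0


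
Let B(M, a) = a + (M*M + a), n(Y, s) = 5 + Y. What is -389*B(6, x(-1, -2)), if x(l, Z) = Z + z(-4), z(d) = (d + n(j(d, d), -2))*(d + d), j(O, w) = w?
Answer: -31120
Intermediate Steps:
z(d) = 2*d*(5 + 2*d) (z(d) = (d + (5 + d))*(d + d) = (5 + 2*d)*(2*d) = 2*d*(5 + 2*d))
x(l, Z) = 24 + Z (x(l, Z) = Z + 2*(-4)*(5 + 2*(-4)) = Z + 2*(-4)*(5 - 8) = Z + 2*(-4)*(-3) = Z + 24 = 24 + Z)
B(M, a) = M**2 + 2*a (B(M, a) = a + (M**2 + a) = a + (a + M**2) = M**2 + 2*a)
-389*B(6, x(-1, -2)) = -389*(6**2 + 2*(24 - 2)) = -389*(36 + 2*22) = -389*(36 + 44) = -389*80 = -31120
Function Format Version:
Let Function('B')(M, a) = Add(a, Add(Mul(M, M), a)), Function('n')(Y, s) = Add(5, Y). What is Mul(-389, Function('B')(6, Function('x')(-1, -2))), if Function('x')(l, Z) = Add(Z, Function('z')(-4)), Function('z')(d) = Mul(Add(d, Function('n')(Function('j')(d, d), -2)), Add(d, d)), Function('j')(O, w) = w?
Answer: -31120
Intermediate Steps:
Function('z')(d) = Mul(2, d, Add(5, Mul(2, d))) (Function('z')(d) = Mul(Add(d, Add(5, d)), Add(d, d)) = Mul(Add(5, Mul(2, d)), Mul(2, d)) = Mul(2, d, Add(5, Mul(2, d))))
Function('x')(l, Z) = Add(24, Z) (Function('x')(l, Z) = Add(Z, Mul(2, -4, Add(5, Mul(2, -4)))) = Add(Z, Mul(2, -4, Add(5, -8))) = Add(Z, Mul(2, -4, -3)) = Add(Z, 24) = Add(24, Z))
Function('B')(M, a) = Add(Pow(M, 2), Mul(2, a)) (Function('B')(M, a) = Add(a, Add(Pow(M, 2), a)) = Add(a, Add(a, Pow(M, 2))) = Add(Pow(M, 2), Mul(2, a)))
Mul(-389, Function('B')(6, Function('x')(-1, -2))) = Mul(-389, Add(Pow(6, 2), Mul(2, Add(24, -2)))) = Mul(-389, Add(36, Mul(2, 22))) = Mul(-389, Add(36, 44)) = Mul(-389, 80) = -31120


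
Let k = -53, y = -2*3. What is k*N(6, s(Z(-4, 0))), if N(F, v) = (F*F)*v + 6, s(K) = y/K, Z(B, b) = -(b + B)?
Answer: 2544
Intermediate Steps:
y = -6
Z(B, b) = -B - b (Z(B, b) = -(B + b) = -B - b)
s(K) = -6/K
N(F, v) = 6 + v*F² (N(F, v) = F²*v + 6 = v*F² + 6 = 6 + v*F²)
k*N(6, s(Z(-4, 0))) = -53*(6 - 6/(-1*(-4) - 1*0)*6²) = -53*(6 - 6/(4 + 0)*36) = -53*(6 - 6/4*36) = -53*(6 - 6*¼*36) = -53*(6 - 3/2*36) = -53*(6 - 54) = -53*(-48) = 2544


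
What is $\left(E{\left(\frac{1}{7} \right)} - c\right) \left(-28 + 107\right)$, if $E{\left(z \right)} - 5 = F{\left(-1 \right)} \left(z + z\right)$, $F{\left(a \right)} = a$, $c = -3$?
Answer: $\frac{4266}{7} \approx 609.43$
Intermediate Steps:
$E{\left(z \right)} = 5 - 2 z$ ($E{\left(z \right)} = 5 - \left(z + z\right) = 5 - 2 z$)
$\left(E{\left(\frac{1}{7} \right)} - c\right) \left(-28 + 107\right) = \left(\left(5 - \frac{2}{7}\right) - -3\right) \left(-28 + 107\right) = \left(\left(5 - \frac{2}{7}\right) + 3\right) 79 = \left(\frac{33}{7} + 3\right) 79 = \frac{54}{7} \cdot 79 = \frac{4266}{7}$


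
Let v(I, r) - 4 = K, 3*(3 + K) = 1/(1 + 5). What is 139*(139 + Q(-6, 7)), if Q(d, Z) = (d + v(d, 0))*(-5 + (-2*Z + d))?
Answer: 657053/18 ≈ 36503.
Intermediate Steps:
K = -53/18 (K = -3 + 1/(3*(1 + 5)) = -3 + (⅓)/6 = -3 + (⅓)*(⅙) = -3 + 1/18 = -53/18 ≈ -2.9444)
v(I, r) = 19/18 (v(I, r) = 4 - 53/18 = 19/18)
Q(d, Z) = (19/18 + d)*(-5 + d - 2*Z) (Q(d, Z) = (d + 19/18)*(-5 + (-2*Z + d)) = (19/18 + d)*(-5 + (d - 2*Z)) = (19/18 + d)*(-5 + d - 2*Z))
139*(139 + Q(-6, 7)) = 139*(139 + (-95/18 + (-6)² - 71/18*(-6) - 19/9*7 - 2*7*(-6))) = 139*(139 + (-95/18 + 36 + 71/3 - 133/9 + 84)) = 139*(139 + 2225/18) = 139*(4727/18) = 657053/18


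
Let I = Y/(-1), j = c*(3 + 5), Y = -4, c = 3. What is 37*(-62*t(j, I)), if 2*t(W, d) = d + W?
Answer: -32116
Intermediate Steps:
j = 24 (j = 3*(3 + 5) = 3*8 = 24)
I = 4 (I = -4/(-1) = -4*(-1) = 4)
t(W, d) = W/2 + d/2 (t(W, d) = (d + W)/2 = (W + d)/2 = W/2 + d/2)
37*(-62*t(j, I)) = 37*(-62*((½)*24 + (½)*4)) = 37*(-62*(12 + 2)) = 37*(-62*14) = 37*(-868) = -32116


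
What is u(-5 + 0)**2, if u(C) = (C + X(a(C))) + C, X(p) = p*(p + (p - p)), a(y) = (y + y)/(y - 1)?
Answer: 4225/81 ≈ 52.161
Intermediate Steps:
a(y) = 2*y/(-1 + y) (a(y) = (2*y)/(-1 + y) = 2*y/(-1 + y))
X(p) = p**2 (X(p) = p*(p + 0) = p*p = p**2)
u(C) = 2*C + 4*C**2/(-1 + C)**2 (u(C) = (C + (2*C/(-1 + C))**2) + C = (C + 4*C**2/(-1 + C)**2) + C = 2*C + 4*C**2/(-1 + C)**2)
u(-5 + 0)**2 = (2*(-5 + 0) + 4*(-5 + 0)**2/(-1 + (-5 + 0))**2)**2 = (2*(-5) + 4*(-5)**2/(-1 - 5)**2)**2 = (-10 + 4*25/(-6)**2)**2 = (-10 + 4*25*(1/36))**2 = (-10 + 25/9)**2 = (-65/9)**2 = 4225/81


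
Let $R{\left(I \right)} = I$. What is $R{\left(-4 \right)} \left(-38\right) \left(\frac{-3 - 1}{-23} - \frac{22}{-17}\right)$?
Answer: $\frac{87248}{391} \approx 223.14$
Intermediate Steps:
$R{\left(-4 \right)} \left(-38\right) \left(\frac{-3 - 1}{-23} - \frac{22}{-17}\right) = \left(-4\right) \left(-38\right) \left(\frac{-3 - 1}{-23} - \frac{22}{-17}\right) = 152 \left(\left(-4\right) \left(- \frac{1}{23}\right) - - \frac{22}{17}\right) = 152 \left(\frac{4}{23} + \frac{22}{17}\right) = 152 \cdot \frac{574}{391} = \frac{87248}{391}$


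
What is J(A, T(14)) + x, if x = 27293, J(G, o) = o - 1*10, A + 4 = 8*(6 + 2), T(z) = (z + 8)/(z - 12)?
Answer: 27294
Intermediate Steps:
T(z) = (8 + z)/(-12 + z)
A = 60 (A = -4 + 8*(6 + 2) = -4 + 8*8 = -4 + 64 = 60)
J(G, o) = -10 + o (J(G, o) = o - 10 = -10 + o)
J(A, T(14)) + x = (-10 + (8 + 14)/(-12 + 14)) + 27293 = (-10 + 22/2) + 27293 = (-10 + (½)*22) + 27293 = (-10 + 11) + 27293 = 1 + 27293 = 27294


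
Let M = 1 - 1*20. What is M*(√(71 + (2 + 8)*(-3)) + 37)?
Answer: -703 - 19*√41 ≈ -824.66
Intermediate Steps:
M = -19 (M = 1 - 20 = -19)
M*(√(71 + (2 + 8)*(-3)) + 37) = -19*(√(71 + (2 + 8)*(-3)) + 37) = -19*(√(71 + 10*(-3)) + 37) = -19*(√(71 - 30) + 37) = -19*(√41 + 37) = -19*(37 + √41) = -703 - 19*√41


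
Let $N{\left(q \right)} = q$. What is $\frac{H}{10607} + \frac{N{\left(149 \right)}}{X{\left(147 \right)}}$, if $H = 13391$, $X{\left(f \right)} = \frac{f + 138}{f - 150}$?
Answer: $- \frac{308298}{1007665} \approx -0.30595$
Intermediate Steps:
$X{\left(f \right)} = \frac{138 + f}{-150 + f}$
$\frac{H}{10607} + \frac{N{\left(149 \right)}}{X{\left(147 \right)}} = \frac{13391}{10607} + \frac{149}{\frac{1}{-150 + 147} \left(138 + 147\right)} = 13391 \cdot \frac{1}{10607} + \frac{149}{\frac{1}{-3} \cdot 285} = \frac{13391}{10607} + \frac{149}{\left(- \frac{1}{3}\right) 285} = \frac{13391}{10607} + \frac{149}{-95} = \frac{13391}{10607} + 149 \left(- \frac{1}{95}\right) = \frac{13391}{10607} - \frac{149}{95} = - \frac{308298}{1007665}$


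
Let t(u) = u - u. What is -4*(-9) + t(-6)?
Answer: 36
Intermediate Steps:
t(u) = 0
-4*(-9) + t(-6) = -4*(-9) + 0 = 36 + 0 = 36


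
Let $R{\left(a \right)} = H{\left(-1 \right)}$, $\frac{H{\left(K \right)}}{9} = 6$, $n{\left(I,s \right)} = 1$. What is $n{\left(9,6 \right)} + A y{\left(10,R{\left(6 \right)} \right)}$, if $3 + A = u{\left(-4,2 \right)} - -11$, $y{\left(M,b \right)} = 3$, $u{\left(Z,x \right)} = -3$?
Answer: $16$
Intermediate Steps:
$H{\left(K \right)} = 54$ ($H{\left(K \right)} = 9 \cdot 6 = 54$)
$R{\left(a \right)} = 54$
$A = 5$ ($A = -3 - -8 = -3 + \left(-3 + 11\right) = -3 + 8 = 5$)
$n{\left(9,6 \right)} + A y{\left(10,R{\left(6 \right)} \right)} = 1 + 5 \cdot 3 = 1 + 15 = 16$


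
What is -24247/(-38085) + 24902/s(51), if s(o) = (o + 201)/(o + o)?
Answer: 2687282294/266595 ≈ 10080.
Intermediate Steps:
s(o) = (201 + o)/(2*o) (s(o) = (201 + o)/((2*o)) = (201 + o)*(1/(2*o)) = (201 + o)/(2*o))
-24247/(-38085) + 24902/s(51) = -24247/(-38085) + 24902/(((½)*(201 + 51)/51)) = -24247*(-1/38085) + 24902/(((½)*(1/51)*252)) = 24247/38085 + 24902/(42/17) = 24247/38085 + 24902*(17/42) = 24247/38085 + 211667/21 = 2687282294/266595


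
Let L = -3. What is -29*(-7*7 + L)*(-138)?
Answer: -208104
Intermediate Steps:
-29*(-7*7 + L)*(-138) = -29*(-7*7 - 3)*(-138) = -29*(-49 - 3)*(-138) = -29*(-52)*(-138) = 1508*(-138) = -208104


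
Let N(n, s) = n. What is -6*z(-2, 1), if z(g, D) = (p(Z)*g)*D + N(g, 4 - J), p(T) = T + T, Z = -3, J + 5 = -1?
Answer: -60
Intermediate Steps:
J = -6 (J = -5 - 1 = -6)
p(T) = 2*T
z(g, D) = g - 6*D*g (z(g, D) = ((2*(-3))*g)*D + g = (-6*g)*D + g = -6*D*g + g = g - 6*D*g)
-6*z(-2, 1) = -(-12)*(1 - 6*1) = -(-12)*(1 - 6) = -(-12)*(-5) = -6*10 = -60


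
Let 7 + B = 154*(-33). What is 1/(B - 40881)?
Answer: -1/45970 ≈ -2.1753e-5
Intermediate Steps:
B = -5089 (B = -7 + 154*(-33) = -7 - 5082 = -5089)
1/(B - 40881) = 1/(-5089 - 40881) = 1/(-45970) = -1/45970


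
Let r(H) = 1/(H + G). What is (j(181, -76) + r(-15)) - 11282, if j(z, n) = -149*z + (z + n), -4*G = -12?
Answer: -457753/12 ≈ -38146.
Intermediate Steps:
G = 3 (G = -¼*(-12) = 3)
r(H) = 1/(3 + H) (r(H) = 1/(H + 3) = 1/(3 + H))
j(z, n) = n - 148*z (j(z, n) = -149*z + (n + z) = n - 148*z)
(j(181, -76) + r(-15)) - 11282 = ((-76 - 148*181) + 1/(3 - 15)) - 11282 = ((-76 - 26788) + 1/(-12)) - 11282 = (-26864 - 1/12) - 11282 = -322369/12 - 11282 = -457753/12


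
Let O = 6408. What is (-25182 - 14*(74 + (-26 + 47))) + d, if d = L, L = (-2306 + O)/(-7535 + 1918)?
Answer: -148922006/5617 ≈ -26513.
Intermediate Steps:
L = -4102/5617 (L = (-2306 + 6408)/(-7535 + 1918) = 4102/(-5617) = 4102*(-1/5617) = -4102/5617 ≈ -0.73028)
d = -4102/5617 ≈ -0.73028
(-25182 - 14*(74 + (-26 + 47))) + d = (-25182 - 14*(74 + (-26 + 47))) - 4102/5617 = (-25182 - 14*(74 + 21)) - 4102/5617 = (-25182 - 14*95) - 4102/5617 = (-25182 - 1330) - 4102/5617 = -26512 - 4102/5617 = -148922006/5617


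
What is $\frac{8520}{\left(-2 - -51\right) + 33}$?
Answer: $\frac{4260}{41} \approx 103.9$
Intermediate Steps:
$\frac{8520}{\left(-2 - -51\right) + 33} = \frac{8520}{\left(-2 + 51\right) + 33} = \frac{8520}{49 + 33} = \frac{8520}{82} = 8520 \cdot \frac{1}{82} = \frac{4260}{41}$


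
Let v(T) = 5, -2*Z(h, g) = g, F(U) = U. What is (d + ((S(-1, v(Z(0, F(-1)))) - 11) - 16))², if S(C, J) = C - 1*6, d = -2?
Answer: 1296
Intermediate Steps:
Z(h, g) = -g/2
S(C, J) = -6 + C (S(C, J) = C - 6 = -6 + C)
(d + ((S(-1, v(Z(0, F(-1)))) - 11) - 16))² = (-2 + (((-6 - 1) - 11) - 16))² = (-2 + ((-7 - 11) - 16))² = (-2 + (-18 - 16))² = (-2 - 34)² = (-36)² = 1296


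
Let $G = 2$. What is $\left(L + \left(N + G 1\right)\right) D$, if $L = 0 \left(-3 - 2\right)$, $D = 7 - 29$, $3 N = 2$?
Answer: $- \frac{176}{3} \approx -58.667$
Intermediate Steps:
$N = \frac{2}{3}$ ($N = \frac{1}{3} \cdot 2 = \frac{2}{3} \approx 0.66667$)
$D = -22$
$L = 0$ ($L = 0 \left(-5\right) = 0$)
$\left(L + \left(N + G 1\right)\right) D = \left(0 + \left(\frac{2}{3} + 2 \cdot 1\right)\right) \left(-22\right) = \left(0 + \left(\frac{2}{3} + 2\right)\right) \left(-22\right) = \left(0 + \frac{8}{3}\right) \left(-22\right) = \frac{8}{3} \left(-22\right) = - \frac{176}{3}$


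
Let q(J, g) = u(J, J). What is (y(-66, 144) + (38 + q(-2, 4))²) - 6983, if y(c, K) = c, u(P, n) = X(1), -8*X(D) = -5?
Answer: -355655/64 ≈ -5557.1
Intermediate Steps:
X(D) = 5/8 (X(D) = -⅛*(-5) = 5/8)
u(P, n) = 5/8
q(J, g) = 5/8
(y(-66, 144) + (38 + q(-2, 4))²) - 6983 = (-66 + (38 + 5/8)²) - 6983 = (-66 + (309/8)²) - 6983 = (-66 + 95481/64) - 6983 = 91257/64 - 6983 = -355655/64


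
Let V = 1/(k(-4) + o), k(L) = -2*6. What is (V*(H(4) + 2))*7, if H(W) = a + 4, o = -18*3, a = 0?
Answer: -7/11 ≈ -0.63636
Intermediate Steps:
o = -54
k(L) = -12
V = -1/66 (V = 1/(-12 - 54) = 1/(-66) = -1/66 ≈ -0.015152)
H(W) = 4 (H(W) = 0 + 4 = 4)
(V*(H(4) + 2))*7 = -(4 + 2)/66*7 = -1/66*6*7 = -1/11*7 = -7/11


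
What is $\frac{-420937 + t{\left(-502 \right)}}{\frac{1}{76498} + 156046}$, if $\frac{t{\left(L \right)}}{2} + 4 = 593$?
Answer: $- \frac{32110723982}{11937206909} \approx -2.69$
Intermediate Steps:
$t{\left(L \right)} = 1178$ ($t{\left(L \right)} = -8 + 2 \cdot 593 = -8 + 1186 = 1178$)
$\frac{-420937 + t{\left(-502 \right)}}{\frac{1}{76498} + 156046} = \frac{-420937 + 1178}{\frac{1}{76498} + 156046} = - \frac{419759}{\frac{1}{76498} + 156046} = - \frac{419759}{\frac{11937206909}{76498}} = \left(-419759\right) \frac{76498}{11937206909} = - \frac{32110723982}{11937206909}$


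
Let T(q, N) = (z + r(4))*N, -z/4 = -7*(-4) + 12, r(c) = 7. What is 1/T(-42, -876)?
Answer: 1/134028 ≈ 7.4611e-6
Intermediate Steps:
z = -160 (z = -4*(-7*(-4) + 12) = -4*(28 + 12) = -4*40 = -160)
T(q, N) = -153*N (T(q, N) = (-160 + 7)*N = -153*N)
1/T(-42, -876) = 1/(-153*(-876)) = 1/134028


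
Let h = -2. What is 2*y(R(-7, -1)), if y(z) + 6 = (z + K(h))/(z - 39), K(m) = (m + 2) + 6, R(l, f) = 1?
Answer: -235/19 ≈ -12.368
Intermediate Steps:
K(m) = 8 + m (K(m) = (2 + m) + 6 = 8 + m)
y(z) = -6 + (6 + z)/(-39 + z) (y(z) = -6 + (z + (8 - 2))/(z - 39) = -6 + (z + 6)/(-39 + z) = -6 + (6 + z)/(-39 + z))
2*y(R(-7, -1)) = 2*(5*(48 - 1*1)/(-39 + 1)) = 2*(5*(48 - 1)/(-38)) = 2*(5*(-1/38)*47) = 2*(-235/38) = -235/19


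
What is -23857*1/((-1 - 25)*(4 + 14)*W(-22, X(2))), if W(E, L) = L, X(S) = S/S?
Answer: 23857/468 ≈ 50.977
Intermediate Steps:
X(S) = 1
-23857*1/((-1 - 25)*(4 + 14)*W(-22, X(2))) = -23857*1/((-1 - 25)*(4 + 14)) = -23857/(-26*18*1) = -23857/((-468*1)) = -23857/(-468) = -23857*(-1/468) = 23857/468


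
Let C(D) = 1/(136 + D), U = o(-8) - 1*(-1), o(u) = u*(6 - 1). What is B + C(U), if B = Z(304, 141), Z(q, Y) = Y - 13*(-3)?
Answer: 17461/97 ≈ 180.01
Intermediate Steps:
Z(q, Y) = 39 + Y (Z(q, Y) = Y + 39 = 39 + Y)
B = 180 (B = 39 + 141 = 180)
o(u) = 5*u (o(u) = u*5 = 5*u)
U = -39 (U = 5*(-8) - 1*(-1) = -40 + 1 = -39)
B + C(U) = 180 + 1/(136 - 39) = 180 + 1/97 = 17461/97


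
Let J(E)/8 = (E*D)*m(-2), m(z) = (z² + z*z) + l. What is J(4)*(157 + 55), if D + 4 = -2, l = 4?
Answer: -488448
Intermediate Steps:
m(z) = 4 + 2*z² (m(z) = (z² + z*z) + 4 = (z² + z²) + 4 = 2*z² + 4 = 4 + 2*z²)
D = -6 (D = -4 - 2 = -6)
J(E) = -576*E (J(E) = 8*((E*(-6))*(4 + 2*(-2)²)) = 8*((-6*E)*(4 + 2*4)) = 8*((-6*E)*(4 + 8)) = 8*(-6*E*12) = 8*(-72*E) = -576*E)
J(4)*(157 + 55) = (-576*4)*(157 + 55) = -2304*212 = -488448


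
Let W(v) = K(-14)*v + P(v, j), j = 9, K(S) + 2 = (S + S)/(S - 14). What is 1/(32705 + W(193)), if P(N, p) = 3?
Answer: 1/32515 ≈ 3.0755e-5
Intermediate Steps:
K(S) = -2 + 2*S/(-14 + S) (K(S) = -2 + (S + S)/(S - 14) = -2 + (2*S)/(-14 + S) = -2 + 2*S/(-14 + S))
W(v) = 3 - v (W(v) = (28/(-14 - 14))*v + 3 = (28/(-28))*v + 3 = (28*(-1/28))*v + 3 = -v + 3 = 3 - v)
1/(32705 + W(193)) = 1/(32705 + (3 - 1*193)) = 1/(32705 + (3 - 193)) = 1/(32705 - 190) = 1/32515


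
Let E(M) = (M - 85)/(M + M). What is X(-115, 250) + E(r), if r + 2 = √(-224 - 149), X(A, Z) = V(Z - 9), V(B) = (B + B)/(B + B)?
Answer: 1301/754 + 85*I*√373/754 ≈ 1.7255 + 2.1772*I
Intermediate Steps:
V(B) = 1 (V(B) = (2*B)/((2*B)) = (2*B)*(1/(2*B)) = 1)
X(A, Z) = 1
r = -2 + I*√373 (r = -2 + √(-224 - 149) = -2 + √(-373) = -2 + I*√373 ≈ -2.0 + 19.313*I)
E(M) = (-85 + M)/(2*M) (E(M) = (-85 + M)/((2*M)) = (-85 + M)*(1/(2*M)) = (-85 + M)/(2*M))
X(-115, 250) + E(r) = 1 + (-85 + (-2 + I*√373))/(2*(-2 + I*√373)) = 1 + (-87 + I*√373)/(2*(-2 + I*√373))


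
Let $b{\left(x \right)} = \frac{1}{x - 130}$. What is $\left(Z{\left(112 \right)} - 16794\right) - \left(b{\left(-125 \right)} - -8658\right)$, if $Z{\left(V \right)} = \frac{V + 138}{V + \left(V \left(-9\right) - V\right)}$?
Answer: $- \frac{1090374137}{42840} \approx -25452.0$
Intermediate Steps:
$Z{\left(V \right)} = - \frac{138 + V}{9 V}$ ($Z{\left(V \right)} = \frac{138 + V}{V - 10 V} = \frac{138 + V}{\left(-9\right) V} = \left(138 + V\right) \left(- \frac{1}{9 V}\right) = - \frac{138 + V}{9 V}$)
$b{\left(x \right)} = \frac{1}{-130 + x}$
$\left(Z{\left(112 \right)} - 16794\right) - \left(b{\left(-125 \right)} - -8658\right) = \left(\frac{-138 - 112}{9 \cdot 112} - 16794\right) - \left(\frac{1}{-130 - 125} - -8658\right) = \left(\frac{1}{9} \cdot \frac{1}{112} \left(-138 - 112\right) - 16794\right) - \left(\frac{1}{-255} + 8658\right) = \left(\frac{1}{9} \cdot \frac{1}{112} \left(-250\right) - 16794\right) - \left(- \frac{1}{255} + 8658\right) = \left(- \frac{125}{504} - 16794\right) - \frac{2207789}{255} = - \frac{8464301}{504} - \frac{2207789}{255} = - \frac{1090374137}{42840}$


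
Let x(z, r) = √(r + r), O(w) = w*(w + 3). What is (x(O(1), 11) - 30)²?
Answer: (30 - √22)² ≈ 640.58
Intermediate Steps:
O(w) = w*(3 + w)
x(z, r) = √2*√r (x(z, r) = √(2*r) = √2*√r)
(x(O(1), 11) - 30)² = (√2*√11 - 30)² = (√22 - 30)² = (-30 + √22)²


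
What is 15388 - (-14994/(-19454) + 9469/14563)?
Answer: 2179575100014/141654301 ≈ 15387.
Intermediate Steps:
15388 - (-14994/(-19454) + 9469/14563) = 15388 - (-14994*(-1/19454) + 9469*(1/14563)) = 15388 - (7497/9727 + 9469/14563) = 15388 - 1*201283774/141654301 = 15388 - 201283774/141654301 = 2179575100014/141654301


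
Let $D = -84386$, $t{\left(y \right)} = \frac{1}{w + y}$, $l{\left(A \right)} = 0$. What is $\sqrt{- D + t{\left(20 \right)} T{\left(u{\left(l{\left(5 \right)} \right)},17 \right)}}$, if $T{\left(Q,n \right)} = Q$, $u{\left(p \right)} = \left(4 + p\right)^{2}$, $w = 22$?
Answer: $\frac{\sqrt{37214394}}{21} \approx 290.49$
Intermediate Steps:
$t{\left(y \right)} = \frac{1}{22 + y}$
$\sqrt{- D + t{\left(20 \right)} T{\left(u{\left(l{\left(5 \right)} \right)},17 \right)}} = \sqrt{\left(-1\right) \left(-84386\right) + \frac{\left(4 + 0\right)^{2}}{22 + 20}} = \sqrt{84386 + \frac{4^{2}}{42}} = \sqrt{84386 + \frac{1}{42} \cdot 16} = \sqrt{84386 + \frac{8}{21}} = \sqrt{\frac{1772114}{21}} = \frac{\sqrt{37214394}}{21}$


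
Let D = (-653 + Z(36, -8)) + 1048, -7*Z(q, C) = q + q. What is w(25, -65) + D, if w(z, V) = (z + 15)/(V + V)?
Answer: 34981/91 ≈ 384.41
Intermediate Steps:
w(z, V) = (15 + z)/(2*V) (w(z, V) = (15 + z)/((2*V)) = (15 + z)*(1/(2*V)) = (15 + z)/(2*V))
Z(q, C) = -2*q/7 (Z(q, C) = -(q + q)/7 = -2*q/7)
D = 2693/7 (D = (-653 - 2/7*36) + 1048 = (-653 - 72/7) + 1048 = -4643/7 + 1048 = 2693/7 ≈ 384.71)
w(25, -65) + D = (½)*(15 + 25)/(-65) + 2693/7 = (½)*(-1/65)*40 + 2693/7 = -4/13 + 2693/7 = 34981/91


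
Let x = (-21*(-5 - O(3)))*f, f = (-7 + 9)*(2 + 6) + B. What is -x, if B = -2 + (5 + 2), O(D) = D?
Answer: -3528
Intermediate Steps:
B = 5 (B = -2 + 7 = 5)
f = 21 (f = (-7 + 9)*(2 + 6) + 5 = 2*8 + 5 = 16 + 5 = 21)
x = 3528 (x = -21*(-5 - 1*3)*21 = -21*(-5 - 3)*21 = -21*(-8)*21 = 168*21 = 3528)
-x = -1*3528 = -3528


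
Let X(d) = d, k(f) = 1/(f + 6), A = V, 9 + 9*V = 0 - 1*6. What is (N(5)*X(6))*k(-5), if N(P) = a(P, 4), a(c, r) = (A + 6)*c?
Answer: 130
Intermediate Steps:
V = -5/3 (V = -1 + (0 - 1*6)/9 = -1 + (0 - 6)/9 = -1 + (⅑)*(-6) = -1 - ⅔ = -5/3 ≈ -1.6667)
A = -5/3 ≈ -1.6667
a(c, r) = 13*c/3 (a(c, r) = (-5/3 + 6)*c = 13*c/3)
N(P) = 13*P/3
k(f) = 1/(6 + f)
(N(5)*X(6))*k(-5) = (((13/3)*5)*6)/(6 - 5) = ((65/3)*6)/1 = 130*1 = 130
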